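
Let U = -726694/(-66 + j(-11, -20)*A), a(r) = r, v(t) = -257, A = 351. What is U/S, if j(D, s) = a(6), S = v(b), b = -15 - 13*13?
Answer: 363347/262140 ≈ 1.3861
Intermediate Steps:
b = -184 (b = -15 - 169 = -184)
S = -257
j(D, s) = 6
U = -363347/1020 (U = -726694/(-66 + 6*351) = -726694/(-66 + 2106) = -726694/2040 = -726694*1/2040 = -363347/1020 ≈ -356.22)
U/S = -363347/1020/(-257) = -363347/1020*(-1/257) = 363347/262140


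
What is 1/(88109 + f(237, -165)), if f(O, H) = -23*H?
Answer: 1/91904 ≈ 1.0881e-5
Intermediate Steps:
1/(88109 + f(237, -165)) = 1/(88109 - 23*(-165)) = 1/(88109 + 3795) = 1/91904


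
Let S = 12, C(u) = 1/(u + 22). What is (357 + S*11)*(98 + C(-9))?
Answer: 623475/13 ≈ 47960.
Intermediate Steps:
C(u) = 1/(22 + u)
(357 + S*11)*(98 + C(-9)) = (357 + 12*11)*(98 + 1/(22 - 9)) = (357 + 132)*(98 + 1/13) = 489*(98 + 1/13) = 489*(1275/13) = 623475/13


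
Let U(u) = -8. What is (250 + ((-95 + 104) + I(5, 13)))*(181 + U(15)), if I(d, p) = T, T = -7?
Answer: 43596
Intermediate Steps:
I(d, p) = -7
(250 + ((-95 + 104) + I(5, 13)))*(181 + U(15)) = (250 + ((-95 + 104) - 7))*(181 - 8) = (250 + (9 - 7))*173 = (250 + 2)*173 = 252*173 = 43596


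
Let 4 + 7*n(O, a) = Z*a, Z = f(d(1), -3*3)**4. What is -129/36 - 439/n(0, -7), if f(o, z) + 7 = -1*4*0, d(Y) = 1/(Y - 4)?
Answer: -685997/201732 ≈ -3.4005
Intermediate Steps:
d(Y) = 1/(-4 + Y)
f(o, z) = -7 (f(o, z) = -7 - 1*4*0 = -7 - 4*0 = -7 + 0 = -7)
Z = 2401 (Z = (-7)**4 = 2401)
n(O, a) = -4/7 + 343*a (n(O, a) = -4/7 + (2401*a)/7 = -4/7 + 343*a)
-129/36 - 439/n(0, -7) = -129/36 - 439/(-4/7 + 343*(-7)) = -129*1/36 - 439/(-4/7 - 2401) = -43/12 - 439/(-16811/7) = -43/12 - 439*(-7/16811) = -43/12 + 3073/16811 = -685997/201732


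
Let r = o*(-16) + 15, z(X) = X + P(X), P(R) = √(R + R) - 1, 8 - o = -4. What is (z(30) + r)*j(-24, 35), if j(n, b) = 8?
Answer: -1184 + 16*√15 ≈ -1122.0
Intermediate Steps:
o = 12 (o = 8 - 1*(-4) = 8 + 4 = 12)
P(R) = -1 + √2*√R (P(R) = √(2*R) - 1 = √2*√R - 1 = -1 + √2*√R)
z(X) = -1 + X + √2*√X (z(X) = X + (-1 + √2*√X) = -1 + X + √2*√X)
r = -177 (r = 12*(-16) + 15 = -192 + 15 = -177)
(z(30) + r)*j(-24, 35) = ((-1 + 30 + √2*√30) - 177)*8 = ((-1 + 30 + 2*√15) - 177)*8 = ((29 + 2*√15) - 177)*8 = (-148 + 2*√15)*8 = -1184 + 16*√15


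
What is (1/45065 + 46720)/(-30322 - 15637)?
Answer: -2105436801/2071142335 ≈ -1.0166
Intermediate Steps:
(1/45065 + 46720)/(-30322 - 15637) = (1/45065 + 46720)/(-45959) = (2105436801/45065)*(-1/45959) = -2105436801/2071142335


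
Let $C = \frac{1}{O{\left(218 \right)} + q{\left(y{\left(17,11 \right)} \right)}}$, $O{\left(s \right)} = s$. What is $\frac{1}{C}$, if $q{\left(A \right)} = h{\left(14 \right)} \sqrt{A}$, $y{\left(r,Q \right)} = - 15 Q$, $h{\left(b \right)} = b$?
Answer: $218 + 14 i \sqrt{165} \approx 218.0 + 179.83 i$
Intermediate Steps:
$q{\left(A \right)} = 14 \sqrt{A}$
$C = \frac{1}{218 + 14 i \sqrt{165}}$ ($C = \frac{1}{218 + 14 \sqrt{\left(-15\right) 11}} = \frac{1}{218 + 14 \sqrt{-165}} = \frac{1}{218 + 14 i \sqrt{165}} \approx 0.0027296 - 0.0022517 i$)
$\frac{1}{C} = \frac{1}{\frac{109}{39932} - \frac{7 i \sqrt{165}}{39932}}$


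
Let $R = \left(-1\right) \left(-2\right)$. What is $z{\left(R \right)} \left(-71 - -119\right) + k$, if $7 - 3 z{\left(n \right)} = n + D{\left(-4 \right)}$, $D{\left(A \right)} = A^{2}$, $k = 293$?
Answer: $117$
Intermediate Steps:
$R = 2$
$z{\left(n \right)} = -3 - \frac{n}{3}$ ($z{\left(n \right)} = \frac{7}{3} - \frac{n + \left(-4\right)^{2}}{3} = \frac{7}{3} - \frac{n + 16}{3} = \frac{7}{3} - \frac{16 + n}{3} = \frac{7}{3} - \left(\frac{16}{3} + \frac{n}{3}\right) = -3 - \frac{n}{3}$)
$z{\left(R \right)} \left(-71 - -119\right) + k = \left(-3 - \frac{2}{3}\right) \left(-71 - -119\right) + 293 = \left(-3 - \frac{2}{3}\right) \left(-71 + 119\right) + 293 = \left(- \frac{11}{3}\right) 48 + 293 = -176 + 293 = 117$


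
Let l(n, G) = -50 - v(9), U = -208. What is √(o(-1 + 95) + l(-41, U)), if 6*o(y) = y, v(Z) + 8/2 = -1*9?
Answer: 8*I*√3/3 ≈ 4.6188*I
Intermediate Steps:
v(Z) = -13 (v(Z) = -4 - 1*9 = -4 - 9 = -13)
o(y) = y/6
l(n, G) = -37 (l(n, G) = -50 - 1*(-13) = -50 + 13 = -37)
√(o(-1 + 95) + l(-41, U)) = √((-1 + 95)/6 - 37) = √((⅙)*94 - 37) = √(47/3 - 37) = √(-64/3) = 8*I*√3/3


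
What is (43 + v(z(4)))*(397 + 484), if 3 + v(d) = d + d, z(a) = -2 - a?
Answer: 24668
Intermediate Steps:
v(d) = -3 + 2*d (v(d) = -3 + (d + d) = -3 + 2*d)
(43 + v(z(4)))*(397 + 484) = (43 + (-3 + 2*(-2 - 1*4)))*(397 + 484) = (43 + (-3 + 2*(-2 - 4)))*881 = (43 + (-3 + 2*(-6)))*881 = (43 + (-3 - 12))*881 = (43 - 15)*881 = 28*881 = 24668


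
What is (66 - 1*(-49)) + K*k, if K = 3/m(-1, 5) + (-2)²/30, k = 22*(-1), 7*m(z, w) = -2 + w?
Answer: -629/15 ≈ -41.933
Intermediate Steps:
m(z, w) = -2/7 + w/7 (m(z, w) = (-2 + w)/7 = -2/7 + w/7)
k = -22
K = 107/15 (K = 3/(-2/7 + (⅐)*5) + (-2)²/30 = 3/(-2/7 + 5/7) + 4*(1/30) = 3/(3/7) + 2/15 = 3*(7/3) + 2/15 = 7 + 2/15 = 107/15 ≈ 7.1333)
(66 - 1*(-49)) + K*k = (66 - 1*(-49)) + (107/15)*(-22) = (66 + 49) - 2354/15 = 115 - 2354/15 = -629/15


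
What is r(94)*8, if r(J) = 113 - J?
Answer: 152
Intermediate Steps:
r(94)*8 = (113 - 1*94)*8 = (113 - 94)*8 = 19*8 = 152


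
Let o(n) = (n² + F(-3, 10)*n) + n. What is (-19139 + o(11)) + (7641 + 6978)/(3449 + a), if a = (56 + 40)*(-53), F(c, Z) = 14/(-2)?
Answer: -2844845/149 ≈ -19093.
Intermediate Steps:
F(c, Z) = -7 (F(c, Z) = 14*(-½) = -7)
a = -5088 (a = 96*(-53) = -5088)
o(n) = n² - 6*n (o(n) = (n² - 7*n) + n = n² - 6*n)
(-19139 + o(11)) + (7641 + 6978)/(3449 + a) = (-19139 + 11*(-6 + 11)) + (7641 + 6978)/(3449 - 5088) = (-19139 + 11*5) + 14619/(-1639) = (-19139 + 55) + 14619*(-1/1639) = -19084 - 1329/149 = -2844845/149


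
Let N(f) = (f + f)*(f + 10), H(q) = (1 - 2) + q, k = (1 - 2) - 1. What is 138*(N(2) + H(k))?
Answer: 6210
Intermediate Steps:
k = -2 (k = -1 - 1 = -2)
H(q) = -1 + q
N(f) = 2*f*(10 + f) (N(f) = (2*f)*(10 + f) = 2*f*(10 + f))
138*(N(2) + H(k)) = 138*(2*2*(10 + 2) + (-1 - 2)) = 138*(2*2*12 - 3) = 138*(48 - 3) = 138*45 = 6210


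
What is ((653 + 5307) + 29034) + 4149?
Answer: 39143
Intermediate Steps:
((653 + 5307) + 29034) + 4149 = (5960 + 29034) + 4149 = 34994 + 4149 = 39143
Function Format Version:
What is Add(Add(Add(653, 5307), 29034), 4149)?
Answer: 39143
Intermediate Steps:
Add(Add(Add(653, 5307), 29034), 4149) = Add(Add(5960, 29034), 4149) = Add(34994, 4149) = 39143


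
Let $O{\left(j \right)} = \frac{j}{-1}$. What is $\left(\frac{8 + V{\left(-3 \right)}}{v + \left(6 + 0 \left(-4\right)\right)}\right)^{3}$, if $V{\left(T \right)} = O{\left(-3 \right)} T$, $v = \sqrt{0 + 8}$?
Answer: $- \frac{45}{2744} + \frac{29 \sqrt{2}}{2744} \approx -0.0014533$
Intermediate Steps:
$O{\left(j \right)} = - j$ ($O{\left(j \right)} = j \left(-1\right) = - j$)
$v = 2 \sqrt{2}$ ($v = \sqrt{8} = 2 \sqrt{2} \approx 2.8284$)
$V{\left(T \right)} = 3 T$ ($V{\left(T \right)} = \left(-1\right) \left(-3\right) T = 3 T$)
$\left(\frac{8 + V{\left(-3 \right)}}{v + \left(6 + 0 \left(-4\right)\right)}\right)^{3} = \left(\frac{8 + 3 \left(-3\right)}{2 \sqrt{2} + \left(6 + 0 \left(-4\right)\right)}\right)^{3} = \left(\frac{8 - 9}{2 \sqrt{2} + \left(6 + 0\right)}\right)^{3} = \left(- \frac{1}{2 \sqrt{2} + 6}\right)^{3} = \left(- \frac{1}{6 + 2 \sqrt{2}}\right)^{3} = - \frac{1}{\left(6 + 2 \sqrt{2}\right)^{3}}$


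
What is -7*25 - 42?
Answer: -217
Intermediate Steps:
-7*25 - 42 = -175 - 42 = -217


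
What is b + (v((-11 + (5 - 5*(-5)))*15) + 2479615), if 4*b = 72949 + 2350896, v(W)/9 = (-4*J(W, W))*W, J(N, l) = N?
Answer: 645905/4 ≈ 1.6148e+5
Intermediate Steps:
v(W) = -36*W² (v(W) = 9*((-4*W)*W) = 9*(-4*W²) = -36*W²)
b = 2423845/4 (b = (72949 + 2350896)/4 = (¼)*2423845 = 2423845/4 ≈ 6.0596e+5)
b + (v((-11 + (5 - 5*(-5)))*15) + 2479615) = 2423845/4 + (-36*225*(-11 + (5 - 5*(-5)))² + 2479615) = 2423845/4 + (-36*225*(-11 + (5 + 25))² + 2479615) = 2423845/4 + (-36*225*(-11 + 30)² + 2479615) = 2423845/4 + (-36*(19*15)² + 2479615) = 2423845/4 + (-36*285² + 2479615) = 2423845/4 + (-36*81225 + 2479615) = 2423845/4 + (-2924100 + 2479615) = 2423845/4 - 444485 = 645905/4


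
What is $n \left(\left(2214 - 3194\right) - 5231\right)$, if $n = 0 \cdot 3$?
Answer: $0$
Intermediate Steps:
$n = 0$
$n \left(\left(2214 - 3194\right) - 5231\right) = 0 \left(\left(2214 - 3194\right) - 5231\right) = 0 \left(-980 - 5231\right) = 0 \left(-6211\right) = 0$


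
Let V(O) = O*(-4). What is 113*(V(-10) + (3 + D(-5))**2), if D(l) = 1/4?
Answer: 91417/16 ≈ 5713.6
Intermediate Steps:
D(l) = 1/4
V(O) = -4*O
113*(V(-10) + (3 + D(-5))**2) = 113*(-4*(-10) + (3 + 1/4)**2) = 113*(40 + (13/4)**2) = 113*(40 + 169/16) = 113*(809/16) = 91417/16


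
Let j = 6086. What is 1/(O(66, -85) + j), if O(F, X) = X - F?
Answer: 1/5935 ≈ 0.00016849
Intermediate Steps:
1/(O(66, -85) + j) = 1/((-85 - 1*66) + 6086) = 1/((-85 - 66) + 6086) = 1/(-151 + 6086) = 1/5935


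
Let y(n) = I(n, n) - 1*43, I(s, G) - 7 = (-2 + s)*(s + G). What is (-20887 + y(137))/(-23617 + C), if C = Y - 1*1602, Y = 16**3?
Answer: -16067/21123 ≈ -0.76064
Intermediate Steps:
Y = 4096
I(s, G) = 7 + (-2 + s)*(G + s) (I(s, G) = 7 + (-2 + s)*(s + G) = 7 + (-2 + s)*(G + s))
C = 2494 (C = 4096 - 1*1602 = 4096 - 1602 = 2494)
y(n) = -36 - 4*n + 2*n**2 (y(n) = (7 + n**2 - 2*n - 2*n + n*n) - 1*43 = (7 + n**2 - 2*n - 2*n + n**2) - 43 = (7 - 4*n + 2*n**2) - 43 = -36 - 4*n + 2*n**2)
(-20887 + y(137))/(-23617 + C) = (-20887 + (-36 - 4*137 + 2*137**2))/(-23617 + 2494) = (-20887 + (-36 - 548 + 2*18769))/(-21123) = (-20887 + (-36 - 548 + 37538))*(-1/21123) = (-20887 + 36954)*(-1/21123) = 16067*(-1/21123) = -16067/21123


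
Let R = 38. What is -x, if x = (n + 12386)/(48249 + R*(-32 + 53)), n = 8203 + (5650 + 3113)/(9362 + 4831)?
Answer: -97409480/232041357 ≈ -0.41979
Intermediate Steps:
n = 38811314/4731 (n = 8203 + 8763/14193 = 8203 + 8763*(1/14193) = 8203 + 2921/4731 = 38811314/4731 ≈ 8203.6)
x = 97409480/232041357 (x = (38811314/4731 + 12386)/(48249 + 38*(-32 + 53)) = 97409480/(4731*(48249 + 38*21)) = 97409480/(4731*(48249 + 798)) = (97409480/4731)/49047 = (97409480/4731)*(1/49047) = 97409480/232041357 ≈ 0.41979)
-x = -1*97409480/232041357 = -97409480/232041357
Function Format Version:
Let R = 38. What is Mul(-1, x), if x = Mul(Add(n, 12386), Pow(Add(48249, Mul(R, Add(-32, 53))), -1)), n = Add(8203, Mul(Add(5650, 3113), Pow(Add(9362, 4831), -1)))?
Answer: Rational(-97409480, 232041357) ≈ -0.41979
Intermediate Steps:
n = Rational(38811314, 4731) (n = Add(8203, Mul(8763, Pow(14193, -1))) = Add(8203, Mul(8763, Rational(1, 14193))) = Add(8203, Rational(2921, 4731)) = Rational(38811314, 4731) ≈ 8203.6)
x = Rational(97409480, 232041357) (x = Mul(Add(Rational(38811314, 4731), 12386), Pow(Add(48249, Mul(38, Add(-32, 53))), -1)) = Mul(Rational(97409480, 4731), Pow(Add(48249, Mul(38, 21)), -1)) = Mul(Rational(97409480, 4731), Pow(Add(48249, 798), -1)) = Mul(Rational(97409480, 4731), Pow(49047, -1)) = Mul(Rational(97409480, 4731), Rational(1, 49047)) = Rational(97409480, 232041357) ≈ 0.41979)
Mul(-1, x) = Mul(-1, Rational(97409480, 232041357)) = Rational(-97409480, 232041357)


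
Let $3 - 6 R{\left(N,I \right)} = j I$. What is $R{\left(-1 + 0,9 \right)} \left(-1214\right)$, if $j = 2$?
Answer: $3035$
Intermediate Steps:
$R{\left(N,I \right)} = \frac{1}{2} - \frac{I}{3}$ ($R{\left(N,I \right)} = \frac{1}{2} - \frac{2 I}{6} = \frac{1}{2} - \frac{I}{3}$)
$R{\left(-1 + 0,9 \right)} \left(-1214\right) = \left(\frac{1}{2} - 3\right) \left(-1214\right) = \left(- \frac{5}{2}\right) \left(-1214\right) = 3035$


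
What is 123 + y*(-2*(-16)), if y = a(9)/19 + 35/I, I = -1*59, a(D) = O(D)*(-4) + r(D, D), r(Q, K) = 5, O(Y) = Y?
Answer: 58075/1121 ≈ 51.806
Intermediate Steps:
a(D) = 5 - 4*D (a(D) = D*(-4) + 5 = -4*D + 5 = 5 - 4*D)
I = -59
y = -2494/1121 (y = (5 - 4*9)/19 + 35/(-59) = (5 - 36)*(1/19) + 35*(-1/59) = -31*1/19 - 35/59 = -31/19 - 35/59 = -2494/1121 ≈ -2.2248)
123 + y*(-2*(-16)) = 123 - (-4988)*(-16)/1121 = 123 - 2494/1121*32 = 123 - 79808/1121 = 58075/1121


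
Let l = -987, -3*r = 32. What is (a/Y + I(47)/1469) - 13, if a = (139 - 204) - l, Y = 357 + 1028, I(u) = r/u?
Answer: -3538429027/286873665 ≈ -12.334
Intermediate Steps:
r = -32/3 (r = -⅓*32 = -32/3 ≈ -10.667)
I(u) = -32/(3*u)
Y = 1385
a = 922 (a = (139 - 204) - 1*(-987) = -65 + 987 = 922)
(a/Y + I(47)/1469) - 13 = (922/1385 - 32/3/47/1469) - 13 = (922*(1/1385) - 32/3*1/47*(1/1469)) - 13 = (922/1385 - 32/141*1/1469) - 13 = (922/1385 - 32/207129) - 13 = 190928618/286873665 - 13 = -3538429027/286873665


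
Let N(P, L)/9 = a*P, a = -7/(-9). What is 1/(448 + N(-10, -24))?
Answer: 1/378 ≈ 0.0026455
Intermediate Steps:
a = 7/9 (a = -7*(-⅑) = 7/9 ≈ 0.77778)
N(P, L) = 7*P (N(P, L) = 9*(7*P/9) = 7*P)
1/(448 + N(-10, -24)) = 1/(448 + 7*(-10)) = 1/(448 - 70) = 1/378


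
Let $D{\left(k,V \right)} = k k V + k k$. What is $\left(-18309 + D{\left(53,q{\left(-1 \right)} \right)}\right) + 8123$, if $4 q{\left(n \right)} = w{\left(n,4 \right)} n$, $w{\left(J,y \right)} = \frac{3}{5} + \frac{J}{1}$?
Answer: $- \frac{70961}{10} \approx -7096.1$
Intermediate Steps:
$w{\left(J,y \right)} = \frac{3}{5} + J$ ($w{\left(J,y \right)} = 3 \cdot \frac{1}{5} + J 1 = \frac{3}{5} + J$)
$q{\left(n \right)} = \frac{n \left(\frac{3}{5} + n\right)}{4}$ ($q{\left(n \right)} = \frac{\left(\frac{3}{5} + n\right) n}{4} = \frac{n \left(\frac{3}{5} + n\right)}{4}$)
$D{\left(k,V \right)} = k^{2} + V k^{2}$ ($D{\left(k,V \right)} = k^{2} V + k^{2} = V k^{2} + k^{2} = k^{2} + V k^{2}$)
$\left(-18309 + D{\left(53,q{\left(-1 \right)} \right)}\right) + 8123 = \left(-18309 + 53^{2} \left(1 + \frac{1}{20} \left(-1\right) \left(3 + 5 \left(-1\right)\right)\right)\right) + 8123 = \left(-18309 + 2809 \left(1 + \frac{1}{20} \left(-1\right) \left(3 - 5\right)\right)\right) + 8123 = \left(-18309 + 2809 \left(1 + \frac{1}{20} \left(-1\right) \left(-2\right)\right)\right) + 8123 = \left(-18309 + 2809 \left(1 + \frac{1}{10}\right)\right) + 8123 = \left(-18309 + 2809 \cdot \frac{11}{10}\right) + 8123 = \left(-18309 + \frac{30899}{10}\right) + 8123 = - \frac{152191}{10} + 8123 = - \frac{70961}{10}$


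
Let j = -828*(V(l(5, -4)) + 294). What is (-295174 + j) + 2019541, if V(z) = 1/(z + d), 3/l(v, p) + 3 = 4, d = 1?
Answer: 1480728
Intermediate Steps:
l(v, p) = 3 (l(v, p) = 3/(-3 + 4) = 3/1 = 3*1 = 3)
V(z) = 1/(1 + z) (V(z) = 1/(z + 1) = 1/(1 + z))
j = -243639 (j = -828*(1/(1 + 3) + 294) = -828*(1/4 + 294) = -828*(¼ + 294) = -828*1177/4 = -243639)
(-295174 + j) + 2019541 = (-295174 - 243639) + 2019541 = -538813 + 2019541 = 1480728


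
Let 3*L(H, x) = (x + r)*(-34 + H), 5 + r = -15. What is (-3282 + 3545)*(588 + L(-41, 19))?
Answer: 161219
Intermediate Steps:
r = -20 (r = -5 - 15 = -20)
L(H, x) = (-34 + H)*(-20 + x)/3 (L(H, x) = ((x - 20)*(-34 + H))/3 = ((-20 + x)*(-34 + H))/3 = ((-34 + H)*(-20 + x))/3 = (-34 + H)*(-20 + x)/3)
(-3282 + 3545)*(588 + L(-41, 19)) = (-3282 + 3545)*(588 + (680/3 - 34/3*19 - 20/3*(-41) + (1/3)*(-41)*19)) = 263*(588 + (680/3 - 646/3 + 820/3 - 779/3)) = 263*(588 + 25) = 263*613 = 161219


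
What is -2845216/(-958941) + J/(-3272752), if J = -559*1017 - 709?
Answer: 352054538533/112084859844 ≈ 3.1410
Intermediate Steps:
J = -569212 (J = -568503 - 709 = -569212)
-2845216/(-958941) + J/(-3272752) = -2845216/(-958941) - 569212/(-3272752) = -2845216*(-1/958941) - 569212*(-1/3272752) = 2845216/958941 + 20329/116884 = 352054538533/112084859844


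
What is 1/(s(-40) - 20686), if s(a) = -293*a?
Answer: -1/8966 ≈ -0.00011153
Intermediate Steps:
1/(s(-40) - 20686) = 1/(-293*(-40) - 20686) = 1/(11720 - 20686) = 1/(-8966) = -1/8966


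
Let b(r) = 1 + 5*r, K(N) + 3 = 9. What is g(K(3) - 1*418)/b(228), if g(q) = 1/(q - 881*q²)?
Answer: -1/170630703516 ≈ -5.8606e-12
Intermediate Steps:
K(N) = 6 (K(N) = -3 + 9 = 6)
g(K(3) - 1*418)/b(228) = (-1/((6 - 1*418)*(-1 + 881*(6 - 1*418))))/(1 + 5*228) = (-1/((6 - 418)*(-1 + 881*(6 - 418))))/(1 + 1140) = -1/(-412*(-1 + 881*(-412)))/1141 = -1*(-1/412)/(-1 - 362972)*(1/1141) = -1*(-1/412)/(-362973)*(1/1141) = -1*(-1/412)*(-1/362973)*(1/1141) = -1/149544876*1/1141 = -1/170630703516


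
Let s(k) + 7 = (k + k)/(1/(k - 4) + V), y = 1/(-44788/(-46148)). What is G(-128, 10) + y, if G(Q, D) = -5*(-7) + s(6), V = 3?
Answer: 2544099/78379 ≈ 32.459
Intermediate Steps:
y = 11537/11197 (y = 1/(-44788*(-1/46148)) = 1/(11197/11537) = 11537/11197 ≈ 1.0304)
s(k) = -7 + 2*k/(3 + 1/(-4 + k)) (s(k) = -7 + (k + k)/(1/(k - 4) + 3) = -7 + (2*k)/(1/(-4 + k) + 3) = -7 + (2*k)/(3 + 1/(-4 + k)) = -7 + 2*k/(3 + 1/(-4 + k)))
G(Q, D) = 220/7 (G(Q, D) = -5*(-7) + (77 - 29*6 + 2*6**2)/(-11 + 3*6) = 35 + (77 - 174 + 2*36)/(-11 + 18) = 35 + (77 - 174 + 72)/7 = 35 + (1/7)*(-25) = 35 - 25/7 = 220/7)
G(-128, 10) + y = 220/7 + 11537/11197 = 2544099/78379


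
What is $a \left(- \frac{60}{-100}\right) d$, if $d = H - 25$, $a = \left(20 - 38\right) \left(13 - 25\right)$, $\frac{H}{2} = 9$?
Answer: $- \frac{4536}{5} \approx -907.2$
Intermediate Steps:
$H = 18$ ($H = 2 \cdot 9 = 18$)
$a = 216$ ($a = \left(-18\right) \left(-12\right) = 216$)
$d = -7$ ($d = 18 - 25 = -7$)
$a \left(- \frac{60}{-100}\right) d = 216 \left(- \frac{60}{-100}\right) \left(-7\right) = 216 \left(\left(-60\right) \left(- \frac{1}{100}\right)\right) \left(-7\right) = 216 \cdot \frac{3}{5} \left(-7\right) = \frac{648}{5} \left(-7\right) = - \frac{4536}{5}$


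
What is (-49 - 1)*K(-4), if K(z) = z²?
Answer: -800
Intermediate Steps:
(-49 - 1)*K(-4) = (-49 - 1)*(-4)² = -50*16 = -800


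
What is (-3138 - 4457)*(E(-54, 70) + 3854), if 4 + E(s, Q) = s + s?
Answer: -28420490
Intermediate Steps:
E(s, Q) = -4 + 2*s (E(s, Q) = -4 + (s + s) = -4 + 2*s)
(-3138 - 4457)*(E(-54, 70) + 3854) = (-3138 - 4457)*((-4 + 2*(-54)) + 3854) = -7595*((-4 - 108) + 3854) = -7595*(-112 + 3854) = -7595*3742 = -28420490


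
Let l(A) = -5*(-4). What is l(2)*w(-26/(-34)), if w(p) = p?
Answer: 260/17 ≈ 15.294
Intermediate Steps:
l(A) = 20
l(2)*w(-26/(-34)) = 20*(-26/(-34)) = 20*(-26*(-1/34)) = 20*(13/17) = 260/17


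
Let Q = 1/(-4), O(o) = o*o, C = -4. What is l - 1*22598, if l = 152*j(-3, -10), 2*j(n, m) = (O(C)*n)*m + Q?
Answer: 13863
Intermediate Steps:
O(o) = o²
Q = -¼ ≈ -0.25000
j(n, m) = -⅛ + 8*m*n (j(n, m) = (((-4)²*n)*m - ¼)/2 = ((16*n)*m - ¼)/2 = (16*m*n - ¼)/2 = (-¼ + 16*m*n)/2 = -⅛ + 8*m*n)
l = 36461 (l = 152*(-⅛ + 8*(-10)*(-3)) = 152*(-⅛ + 240) = 152*(1919/8) = 36461)
l - 1*22598 = 36461 - 1*22598 = 36461 - 22598 = 13863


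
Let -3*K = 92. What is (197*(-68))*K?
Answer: 1232432/3 ≈ 4.1081e+5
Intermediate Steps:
K = -92/3 (K = -⅓*92 = -92/3 ≈ -30.667)
(197*(-68))*K = (197*(-68))*(-92/3) = -13396*(-92/3) = 1232432/3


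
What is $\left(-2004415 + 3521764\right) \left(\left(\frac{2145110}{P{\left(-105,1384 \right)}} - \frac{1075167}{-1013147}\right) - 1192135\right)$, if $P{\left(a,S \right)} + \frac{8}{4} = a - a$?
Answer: $- \frac{3481500841585658787}{1013147} \approx -3.4363 \cdot 10^{12}$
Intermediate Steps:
$P{\left(a,S \right)} = -2$ ($P{\left(a,S \right)} = -2 + \left(a - a\right) = -2 + 0 = -2$)
$\left(-2004415 + 3521764\right) \left(\left(\frac{2145110}{P{\left(-105,1384 \right)}} - \frac{1075167}{-1013147}\right) - 1192135\right) = \left(-2004415 + 3521764\right) \left(\left(\frac{2145110}{-2} - \frac{1075167}{-1013147}\right) - 1192135\right) = 1517349 \left(\left(2145110 \left(- \frac{1}{2}\right) - - \frac{1075167}{1013147}\right) - 1192135\right) = 1517349 \left(\left(-1072555 + \frac{1075167}{1013147}\right) - 1192135\right) = 1517349 \left(- \frac{1086654805418}{1013147} - 1192135\right) = 1517349 \left(- \frac{2294462804263}{1013147}\right) = - \frac{3481500841585658787}{1013147}$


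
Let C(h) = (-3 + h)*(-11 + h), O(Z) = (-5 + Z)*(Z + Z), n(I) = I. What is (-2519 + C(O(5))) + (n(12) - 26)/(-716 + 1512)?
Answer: -989435/398 ≈ -2486.0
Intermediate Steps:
O(Z) = 2*Z*(-5 + Z) (O(Z) = (-5 + Z)*(2*Z) = 2*Z*(-5 + Z))
C(h) = (-11 + h)*(-3 + h)
(-2519 + C(O(5))) + (n(12) - 26)/(-716 + 1512) = (-2519 + (33 + (2*5*(-5 + 5))² - 28*5*(-5 + 5))) + (12 - 26)/(-716 + 1512) = (-2519 + (33 + (2*5*0)² - 28*5*0)) - 14/796 = (-2519 + (33 + 0² - 14*0)) - 14*1/796 = (-2519 + (33 + 0 + 0)) - 7/398 = (-2519 + 33) - 7/398 = -2486 - 7/398 = -989435/398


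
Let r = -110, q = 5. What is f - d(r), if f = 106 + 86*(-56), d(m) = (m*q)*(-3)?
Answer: -6360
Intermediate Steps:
d(m) = -15*m (d(m) = (m*5)*(-3) = (5*m)*(-3) = -15*m)
f = -4710 (f = 106 - 4816 = -4710)
f - d(r) = -4710 - (-15)*(-110) = -4710 - 1*1650 = -4710 - 1650 = -6360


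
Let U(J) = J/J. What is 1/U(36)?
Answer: 1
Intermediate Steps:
U(J) = 1
1/U(36) = 1/1 = 1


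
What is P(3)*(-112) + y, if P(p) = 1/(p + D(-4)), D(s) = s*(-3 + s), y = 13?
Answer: 291/31 ≈ 9.3871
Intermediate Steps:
P(p) = 1/(28 + p) (P(p) = 1/(p - 4*(-3 - 4)) = 1/(p - 4*(-7)) = 1/(p + 28) = 1/(28 + p))
P(3)*(-112) + y = -112/(28 + 3) + 13 = -112/31 + 13 = 291/31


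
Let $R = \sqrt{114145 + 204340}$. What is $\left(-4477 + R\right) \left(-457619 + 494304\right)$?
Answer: $-164238745 + 36685 \sqrt{318485} \approx -1.4354 \cdot 10^{8}$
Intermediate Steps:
$R = \sqrt{318485} \approx 564.34$
$\left(-4477 + R\right) \left(-457619 + 494304\right) = \left(-4477 + \sqrt{318485}\right) \left(-457619 + 494304\right) = \left(-4477 + \sqrt{318485}\right) 36685 = -164238745 + 36685 \sqrt{318485}$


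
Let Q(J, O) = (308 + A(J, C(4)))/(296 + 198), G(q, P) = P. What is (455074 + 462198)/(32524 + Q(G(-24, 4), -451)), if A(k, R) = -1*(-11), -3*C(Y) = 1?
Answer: 453132368/16067175 ≈ 28.202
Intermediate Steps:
C(Y) = -⅓ (C(Y) = -⅓*1 = -⅓)
A(k, R) = 11
Q(J, O) = 319/494 (Q(J, O) = (308 + 11)/(296 + 198) = 319/494)
(455074 + 462198)/(32524 + Q(G(-24, 4), -451)) = (455074 + 462198)/(32524 + 319/494) = 917272/(16067175/494) = 917272*(494/16067175) = 453132368/16067175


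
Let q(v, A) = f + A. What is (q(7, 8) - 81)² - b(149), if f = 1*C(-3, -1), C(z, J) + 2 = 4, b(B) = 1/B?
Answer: 751108/149 ≈ 5041.0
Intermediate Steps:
C(z, J) = 2 (C(z, J) = -2 + 4 = 2)
f = 2 (f = 1*2 = 2)
q(v, A) = 2 + A
(q(7, 8) - 81)² - b(149) = ((2 + 8) - 81)² - 1/149 = (10 - 81)² - 1*1/149 = (-71)² - 1/149 = 5041 - 1/149 = 751108/149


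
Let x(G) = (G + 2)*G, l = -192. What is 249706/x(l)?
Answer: 124853/18240 ≈ 6.8450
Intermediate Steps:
x(G) = G*(2 + G) (x(G) = (2 + G)*G = G*(2 + G))
249706/x(l) = 249706/((-192*(2 - 192))) = 249706/((-192*(-190))) = 249706/36480 = 249706*(1/36480) = 124853/18240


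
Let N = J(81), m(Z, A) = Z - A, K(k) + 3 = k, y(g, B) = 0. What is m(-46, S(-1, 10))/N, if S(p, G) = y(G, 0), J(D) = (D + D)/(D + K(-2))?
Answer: -1748/81 ≈ -21.580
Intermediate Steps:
K(k) = -3 + k
J(D) = 2*D/(-5 + D) (J(D) = (D + D)/(D + (-3 - 2)) = (2*D)/(D - 5) = (2*D)/(-5 + D) = 2*D/(-5 + D))
S(p, G) = 0
N = 81/38 (N = 2*81/(-5 + 81) = 2*81/76 = 2*81*(1/76) = 81/38 ≈ 2.1316)
m(-46, S(-1, 10))/N = (-46 - 1*0)/(81/38) = (-46 + 0)*(38/81) = -46*38/81 = -1748/81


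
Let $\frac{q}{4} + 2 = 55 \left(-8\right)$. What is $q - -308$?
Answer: $-1460$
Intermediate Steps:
$q = -1768$ ($q = -8 + 4 \cdot 55 \left(-8\right) = -8 + 4 \left(-440\right) = -8 - 1760 = -1768$)
$q - -308 = -1768 - -308 = -1768 + 308 = -1460$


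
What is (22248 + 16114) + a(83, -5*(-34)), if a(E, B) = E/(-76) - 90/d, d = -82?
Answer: 119536009/3116 ≈ 38362.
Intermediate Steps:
a(E, B) = 45/41 - E/76 (a(E, B) = E/(-76) - 90/(-82) = E*(-1/76) - 90*(-1/82) = -E/76 + 45/41 = 45/41 - E/76)
(22248 + 16114) + a(83, -5*(-34)) = (22248 + 16114) + (45/41 - 1/76*83) = 38362 + (45/41 - 83/76) = 38362 + 17/3116 = 119536009/3116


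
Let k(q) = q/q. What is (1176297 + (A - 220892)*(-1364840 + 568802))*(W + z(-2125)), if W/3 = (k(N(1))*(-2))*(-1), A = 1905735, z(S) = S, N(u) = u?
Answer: 2841998298686703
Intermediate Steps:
k(q) = 1
W = 6 (W = 3*((1*(-2))*(-1)) = 3*(-2*(-1)) = 3*2 = 6)
(1176297 + (A - 220892)*(-1364840 + 568802))*(W + z(-2125)) = (1176297 + (1905735 - 220892)*(-1364840 + 568802))*(6 - 2125) = (1176297 + 1684843*(-796038))*(-2119) = (1176297 - 1341199052034)*(-2119) = -1341197875737*(-2119) = 2841998298686703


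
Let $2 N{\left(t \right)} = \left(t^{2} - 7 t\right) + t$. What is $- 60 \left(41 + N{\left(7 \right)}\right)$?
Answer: $-2670$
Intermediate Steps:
$N{\left(t \right)} = \frac{t^{2}}{2} - 3 t$ ($N{\left(t \right)} = \frac{\left(t^{2} - 7 t\right) + t}{2} = \frac{t^{2} - 6 t}{2} = \frac{t^{2}}{2} - 3 t$)
$- 60 \left(41 + N{\left(7 \right)}\right) = - 60 \left(41 + \frac{1}{2} \cdot 7 \left(-6 + 7\right)\right) = - 60 \left(41 + \frac{1}{2} \cdot 7 \cdot 1\right) = - 60 \left(41 + \frac{7}{2}\right) = \left(-60\right) \frac{89}{2} = -2670$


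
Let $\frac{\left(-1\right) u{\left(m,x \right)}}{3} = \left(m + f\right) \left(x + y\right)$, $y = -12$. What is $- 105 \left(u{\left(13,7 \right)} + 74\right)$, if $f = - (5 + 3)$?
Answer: $-15645$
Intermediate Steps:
$f = -8$ ($f = \left(-1\right) 8 = -8$)
$u{\left(m,x \right)} = - 3 \left(-12 + x\right) \left(-8 + m\right)$ ($u{\left(m,x \right)} = - 3 \left(m - 8\right) \left(x - 12\right) = - 3 \left(-8 + m\right) \left(-12 + x\right) = - 3 \left(-12 + x\right) \left(-8 + m\right)$)
$- 105 \left(u{\left(13,7 \right)} + 74\right) = - 105 \left(\left(-288 + 24 \cdot 7 + 36 \cdot 13 - 39 \cdot 7\right) + 74\right) = - 105 \left(\left(-288 + 168 + 468 - 273\right) + 74\right) = - 105 \left(75 + 74\right) = \left(-105\right) 149 = -15645$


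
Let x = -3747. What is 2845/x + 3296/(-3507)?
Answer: -7442509/4380243 ≈ -1.6991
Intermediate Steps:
2845/x + 3296/(-3507) = 2845/(-3747) + 3296/(-3507) = 2845*(-1/3747) + 3296*(-1/3507) = -2845/3747 - 3296/3507 = -7442509/4380243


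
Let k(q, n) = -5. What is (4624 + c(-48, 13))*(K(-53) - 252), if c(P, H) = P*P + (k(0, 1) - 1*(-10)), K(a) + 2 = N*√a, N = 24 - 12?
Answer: -1760982 + 83196*I*√53 ≈ -1.761e+6 + 6.0568e+5*I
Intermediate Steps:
N = 12
K(a) = -2 + 12*√a
c(P, H) = 5 + P² (c(P, H) = P*P + (-5 - 1*(-10)) = P² + (-5 + 10) = P² + 5 = 5 + P²)
(4624 + c(-48, 13))*(K(-53) - 252) = (4624 + (5 + (-48)²))*((-2 + 12*√(-53)) - 252) = (4624 + (5 + 2304))*((-2 + 12*(I*√53)) - 252) = (4624 + 2309)*((-2 + 12*I*√53) - 252) = 6933*(-254 + 12*I*√53) = -1760982 + 83196*I*√53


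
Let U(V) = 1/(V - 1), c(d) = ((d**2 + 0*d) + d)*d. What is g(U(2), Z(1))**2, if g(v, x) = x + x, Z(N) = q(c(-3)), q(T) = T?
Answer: 1296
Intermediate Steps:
c(d) = d*(d + d**2) (c(d) = ((d**2 + 0) + d)*d = (d**2 + d)*d = (d + d**2)*d = d*(d + d**2))
U(V) = 1/(-1 + V)
Z(N) = -18 (Z(N) = (-3)**2*(1 - 3) = 9*(-2) = -18)
g(v, x) = 2*x
g(U(2), Z(1))**2 = (2*(-18))**2 = (-36)**2 = 1296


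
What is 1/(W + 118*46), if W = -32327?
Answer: -1/26899 ≈ -3.7176e-5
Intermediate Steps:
1/(W + 118*46) = 1/(-32327 + 118*46) = 1/(-32327 + 5428) = 1/(-26899) = -1/26899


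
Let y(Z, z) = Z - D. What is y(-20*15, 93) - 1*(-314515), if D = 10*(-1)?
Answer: 314225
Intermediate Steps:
D = -10
y(Z, z) = 10 + Z (y(Z, z) = Z - 1*(-10) = Z + 10 = 10 + Z)
y(-20*15, 93) - 1*(-314515) = (10 - 20*15) - 1*(-314515) = (10 - 300) + 314515 = -290 + 314515 = 314225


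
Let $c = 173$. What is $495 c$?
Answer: $85635$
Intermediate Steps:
$495 c = 495 \cdot 173 = 85635$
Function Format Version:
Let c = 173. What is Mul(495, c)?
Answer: 85635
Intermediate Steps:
Mul(495, c) = Mul(495, 173) = 85635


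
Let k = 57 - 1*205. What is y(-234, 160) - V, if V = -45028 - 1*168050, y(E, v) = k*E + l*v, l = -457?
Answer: 174590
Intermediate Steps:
k = -148 (k = 57 - 205 = -148)
y(E, v) = -457*v - 148*E (y(E, v) = -148*E - 457*v = -457*v - 148*E)
V = -213078 (V = -45028 - 168050 = -213078)
y(-234, 160) - V = (-457*160 - 148*(-234)) - 1*(-213078) = (-73120 + 34632) + 213078 = -38488 + 213078 = 174590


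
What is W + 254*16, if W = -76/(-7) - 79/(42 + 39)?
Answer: 2309891/567 ≈ 4073.9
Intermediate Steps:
W = 5603/567 (W = -76*(-1/7) - 79/81 = 76/7 - 79*1/81 = 76/7 - 79/81 = 5603/567 ≈ 9.8818)
W + 254*16 = 5603/567 + 254*16 = 5603/567 + 4064 = 2309891/567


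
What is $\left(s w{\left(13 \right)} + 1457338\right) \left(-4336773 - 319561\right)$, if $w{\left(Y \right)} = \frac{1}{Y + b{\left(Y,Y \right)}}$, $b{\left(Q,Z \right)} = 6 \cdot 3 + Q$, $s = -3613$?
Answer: $- \frac{149280342868253}{22} \approx -6.7855 \cdot 10^{12}$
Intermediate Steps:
$b{\left(Q,Z \right)} = 18 + Q$
$w{\left(Y \right)} = \frac{1}{18 + 2 Y}$ ($w{\left(Y \right)} = \frac{1}{Y + \left(18 + Y\right)} = \frac{1}{18 + 2 Y}$)
$\left(s w{\left(13 \right)} + 1457338\right) \left(-4336773 - 319561\right) = \left(- 3613 \frac{1}{2 \left(9 + 13\right)} + 1457338\right) \left(-4336773 - 319561\right) = \left(- 3613 \frac{1}{2 \cdot 22} + 1457338\right) \left(-4656334\right) = \left(- 3613 \cdot \frac{1}{2} \cdot \frac{1}{22} + 1457338\right) \left(-4656334\right) = \left(\left(-3613\right) \frac{1}{44} + 1457338\right) \left(-4656334\right) = \left(- \frac{3613}{44} + 1457338\right) \left(-4656334\right) = \frac{64119259}{44} \left(-4656334\right) = - \frac{149280342868253}{22}$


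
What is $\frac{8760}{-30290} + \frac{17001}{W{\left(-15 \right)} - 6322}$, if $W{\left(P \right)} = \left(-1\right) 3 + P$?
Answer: $- \frac{57049869}{19203860} \approx -2.9707$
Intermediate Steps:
$W{\left(P \right)} = -3 + P$
$\frac{8760}{-30290} + \frac{17001}{W{\left(-15 \right)} - 6322} = \frac{8760}{-30290} + \frac{17001}{\left(-3 - 15\right) - 6322} = 8760 \left(- \frac{1}{30290}\right) + \frac{17001}{-18 - 6322} = - \frac{876}{3029} + \frac{17001}{-6340} = - \frac{876}{3029} + 17001 \left(- \frac{1}{6340}\right) = - \frac{876}{3029} - \frac{17001}{6340} = - \frac{57049869}{19203860}$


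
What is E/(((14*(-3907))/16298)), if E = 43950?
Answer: -358148550/27349 ≈ -13095.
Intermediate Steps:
E/(((14*(-3907))/16298)) = 43950/(((14*(-3907))/16298)) = 43950/((-54698*1/16298)) = 43950/(-27349/8149) = 43950*(-8149/27349) = -358148550/27349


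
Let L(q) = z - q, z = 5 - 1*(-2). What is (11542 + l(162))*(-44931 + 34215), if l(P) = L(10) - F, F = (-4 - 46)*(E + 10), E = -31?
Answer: -112400124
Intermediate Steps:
z = 7 (z = 5 + 2 = 7)
F = 1050 (F = (-4 - 46)*(-31 + 10) = -50*(-21) = 1050)
L(q) = 7 - q
l(P) = -1053 (l(P) = (7 - 1*10) - 1*1050 = (7 - 10) - 1050 = -3 - 1050 = -1053)
(11542 + l(162))*(-44931 + 34215) = (11542 - 1053)*(-44931 + 34215) = 10489*(-10716) = -112400124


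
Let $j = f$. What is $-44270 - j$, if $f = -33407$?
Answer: $-10863$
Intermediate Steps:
$j = -33407$
$-44270 - j = -44270 - -33407 = -44270 + 33407 = -10863$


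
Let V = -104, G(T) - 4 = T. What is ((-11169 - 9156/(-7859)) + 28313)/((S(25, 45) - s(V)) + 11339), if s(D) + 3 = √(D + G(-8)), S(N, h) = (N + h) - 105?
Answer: 507849578188/334920079221 + 269487704*I*√3/334920079221 ≈ 1.5163 + 0.0013937*I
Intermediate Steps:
G(T) = 4 + T
S(N, h) = -105 + N + h
s(D) = -3 + √(-4 + D) (s(D) = -3 + √(D + (4 - 8)) = -3 + √(D - 4) = -3 + √(-4 + D))
((-11169 - 9156/(-7859)) + 28313)/((S(25, 45) - s(V)) + 11339) = ((-11169 - 9156/(-7859)) + 28313)/(((-105 + 25 + 45) - (-3 + √(-4 - 104))) + 11339) = ((-11169 - 9156*(-1)/7859) + 28313)/((-35 - (-3 + √(-108))) + 11339) = ((-11169 - 1*(-9156/7859)) + 28313)/((-35 - (-3 + 6*I*√3)) + 11339) = ((-11169 + 9156/7859) + 28313)/((-35 + (3 - 6*I*√3)) + 11339) = (-87768015/7859 + 28313)/((-32 - 6*I*√3) + 11339) = 134743852/(7859*(11307 - 6*I*√3))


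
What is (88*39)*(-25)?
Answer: -85800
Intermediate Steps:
(88*39)*(-25) = 3432*(-25) = -85800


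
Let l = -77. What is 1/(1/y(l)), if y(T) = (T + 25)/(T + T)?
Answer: 26/77 ≈ 0.33766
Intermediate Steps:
y(T) = (25 + T)/(2*T) (y(T) = (25 + T)/((2*T)) = (25 + T)*(1/(2*T)) = (25 + T)/(2*T))
1/(1/y(l)) = 1/(1/((½)*(25 - 77)/(-77))) = 1/(1/((½)*(-1/77)*(-52))) = 1/(1/(26/77)) = 1/(77/26) = 26/77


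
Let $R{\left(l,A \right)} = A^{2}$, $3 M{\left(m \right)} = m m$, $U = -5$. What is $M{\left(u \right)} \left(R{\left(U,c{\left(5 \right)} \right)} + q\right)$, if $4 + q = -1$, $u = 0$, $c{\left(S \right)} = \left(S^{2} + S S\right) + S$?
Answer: $0$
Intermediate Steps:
$c{\left(S \right)} = S + 2 S^{2}$ ($c{\left(S \right)} = \left(S^{2} + S^{2}\right) + S = 2 S^{2} + S = S + 2 S^{2}$)
$q = -5$ ($q = -4 - 1 = -5$)
$M{\left(m \right)} = \frac{m^{2}}{3}$ ($M{\left(m \right)} = \frac{m m}{3} = \frac{m^{2}}{3}$)
$M{\left(u \right)} \left(R{\left(U,c{\left(5 \right)} \right)} + q\right) = \frac{0^{2}}{3} \left(\left(5 \left(1 + 2 \cdot 5\right)\right)^{2} - 5\right) = \frac{1}{3} \cdot 0 \left(\left(5 \left(1 + 10\right)\right)^{2} - 5\right) = 0 \left(\left(5 \cdot 11\right)^{2} - 5\right) = 0 \left(55^{2} - 5\right) = 0 \left(3025 - 5\right) = 0 \cdot 3020 = 0$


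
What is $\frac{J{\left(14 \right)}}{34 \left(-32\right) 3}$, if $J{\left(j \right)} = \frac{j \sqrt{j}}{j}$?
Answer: $- \frac{\sqrt{14}}{3264} \approx -0.0011463$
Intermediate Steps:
$J{\left(j \right)} = \sqrt{j}$ ($J{\left(j \right)} = \frac{j^{\frac{3}{2}}}{j} = \sqrt{j}$)
$\frac{J{\left(14 \right)}}{34 \left(-32\right) 3} = \frac{\sqrt{14}}{34 \left(-32\right) 3} = \frac{\sqrt{14}}{\left(-1088\right) 3} = \frac{\sqrt{14}}{-3264} = \sqrt{14} \left(- \frac{1}{3264}\right) = - \frac{\sqrt{14}}{3264}$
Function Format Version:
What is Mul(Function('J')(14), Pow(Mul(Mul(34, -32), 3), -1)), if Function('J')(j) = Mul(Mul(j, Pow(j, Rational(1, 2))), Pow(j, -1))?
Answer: Mul(Rational(-1, 3264), Pow(14, Rational(1, 2))) ≈ -0.0011463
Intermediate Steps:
Function('J')(j) = Pow(j, Rational(1, 2)) (Function('J')(j) = Mul(Pow(j, Rational(3, 2)), Pow(j, -1)) = Pow(j, Rational(1, 2)))
Mul(Function('J')(14), Pow(Mul(Mul(34, -32), 3), -1)) = Mul(Pow(14, Rational(1, 2)), Pow(Mul(Mul(34, -32), 3), -1)) = Mul(Pow(14, Rational(1, 2)), Pow(Mul(-1088, 3), -1)) = Mul(Pow(14, Rational(1, 2)), Pow(-3264, -1)) = Mul(Pow(14, Rational(1, 2)), Rational(-1, 3264)) = Mul(Rational(-1, 3264), Pow(14, Rational(1, 2)))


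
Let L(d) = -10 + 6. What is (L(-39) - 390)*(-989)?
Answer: 389666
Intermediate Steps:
L(d) = -4
(L(-39) - 390)*(-989) = (-4 - 390)*(-989) = -394*(-989) = 389666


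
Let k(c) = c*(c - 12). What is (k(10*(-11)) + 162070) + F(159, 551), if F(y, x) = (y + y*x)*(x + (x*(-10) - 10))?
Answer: -435943702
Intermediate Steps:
F(y, x) = (-10 - 9*x)*(y + x*y) (F(y, x) = (y + x*y)*(x + (-10*x - 10)) = (y + x*y)*(x + (-10 - 10*x)) = (y + x*y)*(-10 - 9*x) = (-10 - 9*x)*(y + x*y))
k(c) = c*(-12 + c)
(k(10*(-11)) + 162070) + F(159, 551) = ((10*(-11))*(-12 + 10*(-11)) + 162070) - 1*159*(10 + 9*551² + 19*551) = (-110*(-12 - 110) + 162070) - 1*159*(10 + 9*303601 + 10469) = (-110*(-122) + 162070) - 1*159*(10 + 2732409 + 10469) = (13420 + 162070) - 1*159*2742888 = 175490 - 436119192 = -435943702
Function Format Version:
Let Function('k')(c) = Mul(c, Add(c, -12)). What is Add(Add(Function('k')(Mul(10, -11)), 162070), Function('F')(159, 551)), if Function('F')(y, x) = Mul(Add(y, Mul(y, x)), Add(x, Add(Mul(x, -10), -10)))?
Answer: -435943702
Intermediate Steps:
Function('F')(y, x) = Mul(Add(-10, Mul(-9, x)), Add(y, Mul(x, y))) (Function('F')(y, x) = Mul(Add(y, Mul(x, y)), Add(x, Add(Mul(-10, x), -10))) = Mul(Add(y, Mul(x, y)), Add(x, Add(-10, Mul(-10, x)))) = Mul(Add(y, Mul(x, y)), Add(-10, Mul(-9, x))) = Mul(Add(-10, Mul(-9, x)), Add(y, Mul(x, y))))
Function('k')(c) = Mul(c, Add(-12, c))
Add(Add(Function('k')(Mul(10, -11)), 162070), Function('F')(159, 551)) = Add(Add(Mul(Mul(10, -11), Add(-12, Mul(10, -11))), 162070), Mul(-1, 159, Add(10, Mul(9, Pow(551, 2)), Mul(19, 551)))) = Add(Add(Mul(-110, Add(-12, -110)), 162070), Mul(-1, 159, Add(10, Mul(9, 303601), 10469))) = Add(Add(Mul(-110, -122), 162070), Mul(-1, 159, Add(10, 2732409, 10469))) = Add(Add(13420, 162070), Mul(-1, 159, 2742888)) = Add(175490, -436119192) = -435943702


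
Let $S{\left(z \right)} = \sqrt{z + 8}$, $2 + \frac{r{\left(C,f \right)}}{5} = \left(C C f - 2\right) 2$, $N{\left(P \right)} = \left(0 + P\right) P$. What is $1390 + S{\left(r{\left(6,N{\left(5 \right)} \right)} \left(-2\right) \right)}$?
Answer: $1390 + 2 i \sqrt{4483} \approx 1390.0 + 133.91 i$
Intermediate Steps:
$N{\left(P \right)} = P^{2}$ ($N{\left(P \right)} = P P = P^{2}$)
$r{\left(C,f \right)} = -30 + 10 f C^{2}$ ($r{\left(C,f \right)} = -10 + 5 \left(C C f - 2\right) 2 = -10 + 5 \left(C^{2} f - 2\right) 2 = -10 + 5 \left(f C^{2} - 2\right) 2 = -10 + 5 \left(-2 + f C^{2}\right) 2 = -10 + 5 \left(-4 + 2 f C^{2}\right) = -10 + \left(-20 + 10 f C^{2}\right) = -30 + 10 f C^{2}$)
$S{\left(z \right)} = \sqrt{8 + z}$
$1390 + S{\left(r{\left(6,N{\left(5 \right)} \right)} \left(-2\right) \right)} = 1390 + \sqrt{8 + \left(-30 + 10 \cdot 5^{2} \cdot 6^{2}\right) \left(-2\right)} = 1390 + \sqrt{8 + \left(-30 + 10 \cdot 25 \cdot 36\right) \left(-2\right)} = 1390 + \sqrt{8 + \left(-30 + 9000\right) \left(-2\right)} = 1390 + \sqrt{8 + 8970 \left(-2\right)} = 1390 + \sqrt{8 - 17940} = 1390 + \sqrt{-17932} = 1390 + 2 i \sqrt{4483}$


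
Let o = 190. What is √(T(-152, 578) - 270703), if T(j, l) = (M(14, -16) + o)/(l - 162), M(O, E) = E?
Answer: I*√731979781/52 ≈ 520.29*I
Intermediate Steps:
T(j, l) = 174/(-162 + l) (T(j, l) = (-16 + 190)/(l - 162) = 174/(-162 + l))
√(T(-152, 578) - 270703) = √(174/(-162 + 578) - 270703) = √(174/416 - 270703) = √(174*(1/416) - 270703) = √(87/208 - 270703) = √(-56306137/208) = I*√731979781/52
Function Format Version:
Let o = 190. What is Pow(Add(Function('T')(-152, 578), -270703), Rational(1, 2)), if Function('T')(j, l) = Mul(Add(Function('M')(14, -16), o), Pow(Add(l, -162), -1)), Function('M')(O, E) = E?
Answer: Mul(Rational(1, 52), I, Pow(731979781, Rational(1, 2))) ≈ Mul(520.29, I)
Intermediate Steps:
Function('T')(j, l) = Mul(174, Pow(Add(-162, l), -1)) (Function('T')(j, l) = Mul(Add(-16, 190), Pow(Add(l, -162), -1)) = Mul(174, Pow(Add(-162, l), -1)))
Pow(Add(Function('T')(-152, 578), -270703), Rational(1, 2)) = Pow(Add(Mul(174, Pow(Add(-162, 578), -1)), -270703), Rational(1, 2)) = Pow(Add(Mul(174, Pow(416, -1)), -270703), Rational(1, 2)) = Pow(Add(Mul(174, Rational(1, 416)), -270703), Rational(1, 2)) = Pow(Add(Rational(87, 208), -270703), Rational(1, 2)) = Pow(Rational(-56306137, 208), Rational(1, 2)) = Mul(Rational(1, 52), I, Pow(731979781, Rational(1, 2)))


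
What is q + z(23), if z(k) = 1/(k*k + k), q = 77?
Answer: 42505/552 ≈ 77.002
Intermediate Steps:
z(k) = 1/(k + k²) (z(k) = 1/(k² + k) = 1/(k + k²))
q + z(23) = 77 + 1/(23*(1 + 23)) = 77 + (1/23)/24 = 77 + (1/23)*(1/24) = 77 + 1/552 = 42505/552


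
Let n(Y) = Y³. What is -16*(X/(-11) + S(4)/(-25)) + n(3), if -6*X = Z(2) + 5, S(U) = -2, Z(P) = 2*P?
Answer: 6473/275 ≈ 23.538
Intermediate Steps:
X = -3/2 (X = -(2*2 + 5)/6 = -(4 + 5)/6 = -⅙*9 = -3/2 ≈ -1.5000)
-16*(X/(-11) + S(4)/(-25)) + n(3) = -16*(-3/2/(-11) - 2/(-25)) + 3³ = -16*(-3/2*(-1/11) - 2*(-1/25)) + 27 = -16*(3/22 + 2/25) + 27 = -16*119/550 + 27 = -952/275 + 27 = 6473/275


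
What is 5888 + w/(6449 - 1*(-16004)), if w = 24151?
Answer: 132227415/22453 ≈ 5889.1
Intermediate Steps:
5888 + w/(6449 - 1*(-16004)) = 5888 + 24151/(6449 - 1*(-16004)) = 5888 + 24151/(6449 + 16004) = 5888 + 24151/22453 = 132227415/22453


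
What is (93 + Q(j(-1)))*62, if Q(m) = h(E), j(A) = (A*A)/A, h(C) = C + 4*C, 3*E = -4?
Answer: 16058/3 ≈ 5352.7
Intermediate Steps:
E = -4/3 (E = (⅓)*(-4) = -4/3 ≈ -1.3333)
h(C) = 5*C
j(A) = A (j(A) = A²/A = A)
Q(m) = -20/3 (Q(m) = 5*(-4/3) = -20/3)
(93 + Q(j(-1)))*62 = (93 - 20/3)*62 = (259/3)*62 = 16058/3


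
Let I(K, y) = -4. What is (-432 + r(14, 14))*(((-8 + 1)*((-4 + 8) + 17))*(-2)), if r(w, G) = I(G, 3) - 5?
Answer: -129654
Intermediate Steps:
r(w, G) = -9 (r(w, G) = -4 - 5 = -9)
(-432 + r(14, 14))*(((-8 + 1)*((-4 + 8) + 17))*(-2)) = (-432 - 9)*(((-8 + 1)*((-4 + 8) + 17))*(-2)) = -441*(-7*(4 + 17))*(-2) = -441*(-7*21)*(-2) = -(-64827)*(-2) = -441*294 = -129654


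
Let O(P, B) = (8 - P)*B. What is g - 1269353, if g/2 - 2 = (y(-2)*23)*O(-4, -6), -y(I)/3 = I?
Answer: -1289221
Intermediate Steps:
O(P, B) = B*(8 - P)
y(I) = -3*I
g = -19868 (g = 4 + 2*((-3*(-2)*23)*(-6*(8 - 1*(-4)))) = 4 + 2*((6*23)*(-6*(8 + 4))) = 4 + 2*(138*(-6*12)) = 4 + 2*(138*(-72)) = 4 + 2*(-9936) = 4 - 19872 = -19868)
g - 1269353 = -19868 - 1269353 = -1289221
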